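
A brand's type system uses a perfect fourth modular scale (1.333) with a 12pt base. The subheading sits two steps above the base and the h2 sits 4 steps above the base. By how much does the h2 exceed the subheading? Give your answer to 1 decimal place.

Step 2: 12.0 × 1.333² = 21.323pt
Step 4: 12.0 × 1.333⁴ = 37.888pt
Difference: 37.888 − 21.323 = 16.565pt

16.6pt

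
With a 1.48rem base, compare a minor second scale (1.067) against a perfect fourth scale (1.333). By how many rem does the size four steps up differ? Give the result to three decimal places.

Minor second: 1.48 × 1.067⁴ = 1.91831rem
Perfect fourth: 1.48 × 1.333⁴ = 4.67286rem
Difference: 4.67286 − 1.91831 = 2.75455rem

2.755rem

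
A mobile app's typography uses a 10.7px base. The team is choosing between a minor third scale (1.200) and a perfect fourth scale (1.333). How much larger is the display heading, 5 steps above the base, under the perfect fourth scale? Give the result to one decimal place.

18.4px

Minor third: 10.7 × 1.200⁵ = 26.625px
Perfect fourth: 10.7 × 1.333⁵ = 45.033px
Difference: 45.033 − 26.625 = 18.408px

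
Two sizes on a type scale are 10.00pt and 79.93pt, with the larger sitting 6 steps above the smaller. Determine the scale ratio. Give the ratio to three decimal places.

1.414

The ratio satisfies 10.00 × r⁶ = 79.93, so r = (79.93 / 10.00)^(1/6).
r = 7.9930^(1/6) ≈ 1.4140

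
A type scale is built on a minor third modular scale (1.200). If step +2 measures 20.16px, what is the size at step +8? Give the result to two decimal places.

20.16 × 1.200⁶ = 20.16 × 2.98598 ≈ 60.197

60.20px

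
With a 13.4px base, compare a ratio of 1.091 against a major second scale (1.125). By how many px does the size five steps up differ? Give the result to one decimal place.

3.4px

At 1.091: 13.4 × 1.091⁵ = 20.712px
Major second: 13.4 × 1.125⁵ = 24.147px
Difference: 24.147 − 20.712 = 3.435px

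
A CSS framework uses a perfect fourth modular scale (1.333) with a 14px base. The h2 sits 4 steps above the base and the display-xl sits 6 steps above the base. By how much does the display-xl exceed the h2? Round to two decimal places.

34.34px

Step 4: 14.0 × 1.333⁴ = 44.2027px
Step 6: 14.0 × 1.333⁶ = 78.5433px
Difference: 78.5433 − 44.2027 = 34.3406px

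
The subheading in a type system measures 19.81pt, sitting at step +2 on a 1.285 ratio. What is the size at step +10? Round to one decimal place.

147.3pt

19.81 × 1.285⁸ = 19.81 × 7.43404 ≈ 147.268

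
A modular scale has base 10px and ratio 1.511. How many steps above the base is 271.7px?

8

1.511ⁿ = 271.7 / 10 = 27.1700
n = ln(27.1700) / ln(1.511) = 3.3021 / 0.4128 ≈ 8.00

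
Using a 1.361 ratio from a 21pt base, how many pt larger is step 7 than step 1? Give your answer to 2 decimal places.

153.07pt

Step 1: 21.0 × 1.361 = 28.5810pt
Step 7: 21.0 × 1.361⁷ = 181.6461pt
Difference: 181.6461 − 28.5810 = 153.0651pt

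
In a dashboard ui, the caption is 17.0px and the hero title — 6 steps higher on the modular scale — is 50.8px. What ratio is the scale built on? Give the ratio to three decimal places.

1.200

The ratio satisfies 17.0 × r⁶ = 50.8, so r = (50.8 / 17.0)^(1/6).
r = 2.9882^(1/6) ≈ 1.2002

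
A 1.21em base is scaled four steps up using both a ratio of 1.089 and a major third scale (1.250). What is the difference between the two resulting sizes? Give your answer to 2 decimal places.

At 1.089: 1.21 × 1.089⁴ = 1.7018em
Major third: 1.21 × 1.250⁴ = 2.9541em
Difference: 2.9541 − 1.7018 = 1.2523em

1.25em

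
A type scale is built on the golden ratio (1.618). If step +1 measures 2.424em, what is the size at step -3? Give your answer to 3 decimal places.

2.424 ÷ 1.618⁴ = 2.424 ÷ 6.85353 ≈ 0.354

0.354em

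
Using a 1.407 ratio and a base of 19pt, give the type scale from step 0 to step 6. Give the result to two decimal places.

19.00pt, 26.73pt, 37.61pt, 52.92pt, 74.46pt, 104.77pt, 147.41pt

Step 0: 19pt
Step 1: 19.0 × 1.407 = 26.73
Step 2: 19.0 × 1.407² = 37.61
Step 3: 19.0 × 1.407³ = 52.92
Step 4: 19.0 × 1.407⁴ = 74.46
Step 5: 19.0 × 1.407⁵ = 104.77
Step 6: 19.0 × 1.407⁶ = 147.41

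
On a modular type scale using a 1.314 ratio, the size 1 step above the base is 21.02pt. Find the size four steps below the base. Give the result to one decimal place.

21.02 ÷ 1.314⁵ = 21.02 ÷ 3.91721 ≈ 5.366

5.4pt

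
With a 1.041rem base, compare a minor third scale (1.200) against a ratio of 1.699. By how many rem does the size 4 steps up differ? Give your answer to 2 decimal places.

Minor third: 1.041 × 1.200⁴ = 2.1586rem
At 1.699: 1.041 × 1.699⁴ = 8.6741rem
Difference: 8.6741 − 2.1586 = 6.5155rem

6.52rem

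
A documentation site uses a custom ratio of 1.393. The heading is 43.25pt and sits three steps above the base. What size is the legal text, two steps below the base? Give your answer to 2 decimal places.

Moving from step +3 to step -2 is 5 steps down, so divide by r⁵.
43.25 ÷ 1.393⁵ = 43.25 ÷ 5.24512 ≈ 8.246

8.25pt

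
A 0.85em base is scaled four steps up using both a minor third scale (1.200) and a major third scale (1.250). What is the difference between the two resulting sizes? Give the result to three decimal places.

0.313em

Minor third: 0.85 × 1.200⁴ = 1.76256em
Major third: 0.85 × 1.250⁴ = 2.07520em
Difference: 2.07520 − 1.76256 = 0.31264em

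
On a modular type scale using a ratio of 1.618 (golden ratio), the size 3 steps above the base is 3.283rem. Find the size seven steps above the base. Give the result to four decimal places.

Moving from step +3 to step +7 is 4 steps up, so multiply by r⁴.
3.283 × 1.618⁴ = 3.283 × 6.85353 ≈ 22.5001

22.5001rem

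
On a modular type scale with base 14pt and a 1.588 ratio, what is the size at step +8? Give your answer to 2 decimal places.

A modular type scale is a geometric sequence: sizeₙ = base × rⁿ.
14.0 × 1.588⁸ = 14.0 × 40.43933 ≈ 566.15

566.15pt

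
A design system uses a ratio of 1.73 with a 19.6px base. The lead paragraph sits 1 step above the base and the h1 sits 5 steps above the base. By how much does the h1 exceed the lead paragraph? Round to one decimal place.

269.8px

Step 1: 19.6 × 1.73 = 33.908px
Step 5: 19.6 × 1.73⁵ = 303.729px
Difference: 303.729 − 33.908 = 269.821px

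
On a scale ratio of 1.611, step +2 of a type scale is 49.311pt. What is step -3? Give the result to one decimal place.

4.5pt

49.311 ÷ 1.611⁵ = 49.311 ÷ 10.85120 ≈ 4.544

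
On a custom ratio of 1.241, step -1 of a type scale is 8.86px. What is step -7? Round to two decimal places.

2.43px

8.86 ÷ 1.241⁶ = 8.86 ÷ 3.65284 ≈ 2.426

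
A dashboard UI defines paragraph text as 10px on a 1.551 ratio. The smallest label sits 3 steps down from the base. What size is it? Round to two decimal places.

2.68px

Every step multiplies by the scale ratio.
10.0 ÷ 1.551³ = 10.0 ÷ 3.73109 ≈ 2.68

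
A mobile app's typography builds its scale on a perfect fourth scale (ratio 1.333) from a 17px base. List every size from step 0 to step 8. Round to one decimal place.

17.0px, 22.7px, 30.2px, 40.3px, 53.7px, 71.5px, 95.4px, 127.1px, 169.5px

Step 0: 17px
Step 1: 17.0 × 1.333 = 22.7
Step 2: 17.0 × 1.333² = 30.2
Step 3: 17.0 × 1.333³ = 40.3
Step 4: 17.0 × 1.333⁴ = 53.7
Step 5: 17.0 × 1.333⁵ = 71.5
Step 6: 17.0 × 1.333⁶ = 95.4
Step 7: 17.0 × 1.333⁷ = 127.1
Step 8: 17.0 × 1.333⁸ = 169.5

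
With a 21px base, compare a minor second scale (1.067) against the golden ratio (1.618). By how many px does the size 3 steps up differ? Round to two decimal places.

63.44px

Minor second: 21.0 × 1.067³ = 25.5101px
Golden ratio: 21.0 × 1.618³ = 88.9518px
Difference: 88.9518 − 25.5101 = 63.4417px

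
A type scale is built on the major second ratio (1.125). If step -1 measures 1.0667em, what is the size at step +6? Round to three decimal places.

2.433em

1.0667 × 1.125⁷ = 1.0667 × 2.28070 ≈ 2.433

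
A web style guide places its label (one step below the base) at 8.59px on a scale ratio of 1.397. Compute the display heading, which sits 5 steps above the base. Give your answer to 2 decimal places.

63.85px

Moving from step -1 to step +5 is 6 steps up, so multiply by r⁶.
8.59 × 1.397⁶ = 8.59 × 7.43324 ≈ 63.852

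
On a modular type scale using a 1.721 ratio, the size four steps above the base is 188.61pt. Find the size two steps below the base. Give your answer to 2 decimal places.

The gap is -2 − (4) = -6 steps, so the factor is 1.721^-6.
188.61 ÷ 1.721⁶ = 188.61 ÷ 25.98276 ≈ 7.259

7.26pt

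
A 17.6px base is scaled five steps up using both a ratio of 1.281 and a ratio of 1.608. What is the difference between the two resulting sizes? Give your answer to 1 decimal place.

At 1.281: 17.6 × 1.281⁵ = 60.710px
At 1.608: 17.6 × 1.608⁵ = 189.209px
Difference: 189.209 − 60.710 = 128.499px

128.5px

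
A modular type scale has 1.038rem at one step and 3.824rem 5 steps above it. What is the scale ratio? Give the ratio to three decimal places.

1.298

r⁵ = 3.824 / 1.038, so r = (3.824/1.038)^(1/5).
r = 3.6840^(1/5) ≈ 1.2980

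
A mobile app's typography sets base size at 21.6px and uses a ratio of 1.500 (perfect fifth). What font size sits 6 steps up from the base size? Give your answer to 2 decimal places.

246.04px

Every step multiplies by the scale ratio.
21.6 × 1.500⁶ = 21.6 × 11.39062 ≈ 246.04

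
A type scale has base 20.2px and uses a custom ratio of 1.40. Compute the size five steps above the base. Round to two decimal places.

108.64px

20.2 × 1.40⁵ = 20.2 × 5.37824 ≈ 108.64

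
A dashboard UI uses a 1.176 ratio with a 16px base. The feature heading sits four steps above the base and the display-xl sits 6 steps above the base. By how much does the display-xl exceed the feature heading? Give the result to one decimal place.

Step 4: 16.0 × 1.176⁴ = 30.602px
Step 6: 16.0 × 1.176⁶ = 42.322px
Difference: 42.322 − 30.602 = 11.720px

11.7px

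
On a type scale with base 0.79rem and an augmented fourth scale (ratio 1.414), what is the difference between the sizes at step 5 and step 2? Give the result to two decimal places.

2.89rem

Step 2: 0.79 × 1.414² = 1.5795rem
Step 5: 0.79 × 1.414⁵ = 4.4655rem
Difference: 4.4655 − 1.5795 = 2.8860rem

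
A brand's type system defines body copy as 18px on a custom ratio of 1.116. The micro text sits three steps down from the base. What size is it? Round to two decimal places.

18.0 ÷ 1.116³ = 18.0 ÷ 1.38993 ≈ 12.95

12.95px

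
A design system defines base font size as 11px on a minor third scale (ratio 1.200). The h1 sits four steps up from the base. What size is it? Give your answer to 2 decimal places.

11.0 × 1.200⁴ = 11.0 × 2.07360 ≈ 22.81

22.81px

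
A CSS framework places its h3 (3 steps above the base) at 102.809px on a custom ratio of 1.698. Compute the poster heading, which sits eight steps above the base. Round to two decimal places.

Moving from step +3 to step +8 is 5 steps up, so multiply by r⁵.
102.809 × 1.698⁵ = 102.809 × 14.11525 ≈ 1451.174

1451.17px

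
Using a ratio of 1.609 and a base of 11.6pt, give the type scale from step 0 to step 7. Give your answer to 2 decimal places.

11.60pt, 18.66pt, 30.03pt, 48.32pt, 77.75pt, 125.09pt, 201.28pt, 323.85pt

Step 0: 11.6pt
Step 1: 11.6 × 1.609 = 18.66
Step 2: 11.6 × 1.609² = 30.03
Step 3: 11.6 × 1.609³ = 48.32
Step 4: 11.6 × 1.609⁴ = 77.75
Step 5: 11.6 × 1.609⁵ = 125.09
Step 6: 11.6 × 1.609⁶ = 201.28
Step 7: 11.6 × 1.609⁷ = 323.85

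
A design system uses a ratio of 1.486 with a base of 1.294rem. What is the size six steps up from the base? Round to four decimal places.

13.9331rem

A modular type scale is a geometric sequence: sizeₙ = base × rⁿ.
1.294 × 1.486⁶ = 1.294 × 10.76745 ≈ 13.9331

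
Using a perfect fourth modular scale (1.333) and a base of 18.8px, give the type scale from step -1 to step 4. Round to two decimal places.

14.10px, 18.80px, 25.06px, 33.41px, 44.53px, 59.36px

Step -1: 18.8 ÷ 1.333 = 14.10
Step 0: 18.8px
Step 1: 18.8 × 1.333 = 25.06
Step 2: 18.8 × 1.333² = 33.41
Step 3: 18.8 × 1.333³ = 44.53
Step 4: 18.8 × 1.333⁴ = 59.36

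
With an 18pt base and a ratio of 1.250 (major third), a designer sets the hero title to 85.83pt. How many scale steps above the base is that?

7

1.250ⁿ = 85.83 / 18 = 4.7683
n = ln(4.7683) / ln(1.250) = 1.5620 / 0.2231 ≈ 7.00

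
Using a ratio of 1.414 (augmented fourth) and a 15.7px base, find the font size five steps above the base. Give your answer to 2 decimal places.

A modular type scale is a geometric sequence: sizeₙ = base × rⁿ.
15.7 × 1.414⁵ = 15.7 × 5.65258 ≈ 88.75

88.75px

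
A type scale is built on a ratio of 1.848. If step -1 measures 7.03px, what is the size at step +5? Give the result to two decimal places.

Moving from step -1 to step +5 is 6 steps up, so multiply by r⁶.
7.03 × 1.848⁶ = 7.03 × 39.83014 ≈ 280.006

280.01px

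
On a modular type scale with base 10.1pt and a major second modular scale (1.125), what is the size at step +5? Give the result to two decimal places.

18.20pt

Each step on a modular scale multiplies by the ratio, so the size n steps from the base is base × ratioⁿ.
10.1 × 1.125⁵ = 10.1 × 1.80203 ≈ 18.20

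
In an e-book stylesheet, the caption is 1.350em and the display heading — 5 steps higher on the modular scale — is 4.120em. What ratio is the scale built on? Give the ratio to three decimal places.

1.250

The ratio satisfies 1.350 × r⁵ = 4.120, so r = (4.120 / 1.350)^(1/5).
r = 3.0519^(1/5) ≈ 1.2500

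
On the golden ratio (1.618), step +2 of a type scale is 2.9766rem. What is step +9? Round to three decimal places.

The gap is 9 − (2) = 7 steps, so the factor is 1.618^7.
2.9766 × 1.618⁷ = 2.9766 × 29.03017 ≈ 86.411

86.411rem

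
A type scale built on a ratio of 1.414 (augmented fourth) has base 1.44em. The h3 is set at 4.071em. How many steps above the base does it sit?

3

1.414ⁿ = 4.071 / 1.44 = 2.8271
n = ln(2.8271) / ln(1.414) = 1.0392 / 0.3464 ≈ 3.00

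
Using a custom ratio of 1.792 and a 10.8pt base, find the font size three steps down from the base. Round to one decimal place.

10.8 ÷ 1.792³ = 10.8 ÷ 5.75459 ≈ 1.88

1.9pt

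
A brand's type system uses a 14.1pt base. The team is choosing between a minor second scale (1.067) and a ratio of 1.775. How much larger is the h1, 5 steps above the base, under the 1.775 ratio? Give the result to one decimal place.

Minor second: 14.1 × 1.067⁵ = 19.500pt
At 1.775: 14.1 × 1.775⁵ = 248.434pt
Difference: 248.434 − 19.500 = 228.934pt

228.9pt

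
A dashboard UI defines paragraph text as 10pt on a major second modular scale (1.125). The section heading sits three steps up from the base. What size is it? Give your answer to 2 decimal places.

10.0 × 1.125³ = 10.0 × 1.42383 ≈ 14.24

14.24pt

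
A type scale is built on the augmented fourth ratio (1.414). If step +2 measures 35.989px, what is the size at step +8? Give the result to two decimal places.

287.65px

Moving from step +2 to step +8 is 6 steps up, so multiply by r⁶.
35.989 × 1.414⁶ = 35.989 × 7.99275 ≈ 287.651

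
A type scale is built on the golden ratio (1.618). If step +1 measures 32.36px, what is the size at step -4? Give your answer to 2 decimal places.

32.36 ÷ 1.618⁵ = 32.36 ÷ 11.08901 ≈ 2.918

2.92px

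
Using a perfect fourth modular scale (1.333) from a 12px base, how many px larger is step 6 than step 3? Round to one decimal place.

Step 3: 12.0 × 1.333³ = 28.423px
Step 6: 12.0 × 1.333⁶ = 67.323px
Difference: 67.323 − 28.423 = 38.900px

38.9px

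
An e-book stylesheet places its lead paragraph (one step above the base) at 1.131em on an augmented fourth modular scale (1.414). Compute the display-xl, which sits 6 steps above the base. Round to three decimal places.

6.393em

Moving from step +1 to step +6 is 5 steps up, so multiply by r⁵.
1.131 × 1.414⁵ = 1.131 × 5.65258 ≈ 6.393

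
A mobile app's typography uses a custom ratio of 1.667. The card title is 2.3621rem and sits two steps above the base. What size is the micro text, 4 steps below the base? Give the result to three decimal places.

The gap is -4 − (2) = -6 steps, so the factor is 1.667^-6.
2.3621 ÷ 1.667⁶ = 2.3621 ÷ 21.45920 ≈ 0.110

0.110rem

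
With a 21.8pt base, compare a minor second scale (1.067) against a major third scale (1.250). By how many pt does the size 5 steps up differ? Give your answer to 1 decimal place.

Minor second: 21.8 × 1.067⁵ = 30.149pt
Major third: 21.8 × 1.250⁵ = 66.528pt
Difference: 66.528 − 30.149 = 36.379pt

36.4pt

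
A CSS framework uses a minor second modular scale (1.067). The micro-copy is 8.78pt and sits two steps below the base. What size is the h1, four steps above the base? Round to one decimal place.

8.78 × 1.067⁶ = 8.78 × 1.47566 ≈ 12.956

13.0pt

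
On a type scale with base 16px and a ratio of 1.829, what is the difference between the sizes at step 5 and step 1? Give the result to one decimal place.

Step 1: 16.0 × 1.829 = 29.264px
Step 5: 16.0 × 1.829⁵ = 327.483px
Difference: 327.483 − 29.264 = 298.219px

298.2px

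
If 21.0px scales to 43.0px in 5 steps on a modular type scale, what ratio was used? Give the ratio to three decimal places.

r⁵ = 43.0 / 21.0, so r = (43.0/21.0)^(1/5).
r = 2.0476^(1/5) ≈ 1.1541

1.154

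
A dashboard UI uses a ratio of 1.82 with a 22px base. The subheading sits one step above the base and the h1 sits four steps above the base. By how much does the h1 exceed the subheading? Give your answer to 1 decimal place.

Step 1: 22.0 × 1.82 = 40.040px
Step 4: 22.0 × 1.82⁴ = 241.384px
Difference: 241.384 − 40.040 = 201.344px

201.3px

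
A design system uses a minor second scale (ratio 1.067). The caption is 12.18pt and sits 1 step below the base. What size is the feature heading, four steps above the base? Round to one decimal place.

16.8pt

12.18 × 1.067⁵ = 12.18 × 1.38300 ≈ 16.845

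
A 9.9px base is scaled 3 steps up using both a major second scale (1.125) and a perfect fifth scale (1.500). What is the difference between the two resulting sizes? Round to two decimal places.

19.32px

Major second: 9.9 × 1.125³ = 14.0959px
Perfect fifth: 9.9 × 1.500³ = 33.4125px
Difference: 33.4125 − 14.0959 = 19.3166px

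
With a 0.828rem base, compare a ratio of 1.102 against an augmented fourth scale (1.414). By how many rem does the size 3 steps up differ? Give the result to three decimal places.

At 1.102: 0.828 × 1.102³ = 1.10809rem
Augmented fourth: 0.828 × 1.414³ = 2.34088rem
Difference: 2.34088 − 1.10809 = 1.23279rem

1.233rem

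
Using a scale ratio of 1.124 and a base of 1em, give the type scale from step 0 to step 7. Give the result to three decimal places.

Step 0: 1em
Step 1: 1.0 × 1.124 = 1.124
Step 2: 1.0 × 1.124² = 1.263
Step 3: 1.0 × 1.124³ = 1.420
Step 4: 1.0 × 1.124⁴ = 1.596
Step 5: 1.0 × 1.124⁵ = 1.794
Step 6: 1.0 × 1.124⁶ = 2.016
Step 7: 1.0 × 1.124⁷ = 2.267

1.000em, 1.124em, 1.263em, 1.420em, 1.596em, 1.794em, 2.016em, 2.267em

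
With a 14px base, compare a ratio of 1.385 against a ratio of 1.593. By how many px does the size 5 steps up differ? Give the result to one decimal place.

72.3px

At 1.385: 14.0 × 1.385⁵ = 71.347px
At 1.593: 14.0 × 1.593⁵ = 143.617px
Difference: 143.617 − 71.347 = 72.270px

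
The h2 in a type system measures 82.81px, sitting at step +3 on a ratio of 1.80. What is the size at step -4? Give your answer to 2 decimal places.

1.35px

Moving from step +3 to step -4 is 7 steps down, so divide by r⁷.
82.81 ÷ 1.80⁷ = 82.81 ÷ 61.22200 ≈ 1.353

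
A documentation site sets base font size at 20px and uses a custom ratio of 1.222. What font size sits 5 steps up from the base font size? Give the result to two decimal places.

A modular type scale is a geometric sequence: sizeₙ = base × rⁿ.
20.0 × 1.222⁵ = 20.0 × 2.72493 ≈ 54.50

54.50px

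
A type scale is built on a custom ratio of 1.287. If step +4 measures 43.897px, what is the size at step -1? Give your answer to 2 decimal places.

12.43px

43.897 ÷ 1.287⁵ = 43.897 ÷ 3.53096 ≈ 12.432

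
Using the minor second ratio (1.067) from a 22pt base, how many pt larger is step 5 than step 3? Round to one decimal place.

3.7pt

Step 3: 22.0 × 1.067³ = 26.725pt
Step 5: 22.0 × 1.067⁵ = 30.426pt
Difference: 30.426 − 26.725 = 3.701pt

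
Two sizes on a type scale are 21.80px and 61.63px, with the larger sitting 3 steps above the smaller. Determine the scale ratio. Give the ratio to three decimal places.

The ratio satisfies 21.80 × r³ = 61.63, so r = (61.63 / 21.80)^(1/3).
r = 2.8271^(1/3) ≈ 1.4140

1.414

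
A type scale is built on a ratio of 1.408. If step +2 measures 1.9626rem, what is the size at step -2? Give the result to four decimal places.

1.9626 ÷ 1.408⁴ = 1.9626 ÷ 3.93016 ≈ 0.4994

0.4994rem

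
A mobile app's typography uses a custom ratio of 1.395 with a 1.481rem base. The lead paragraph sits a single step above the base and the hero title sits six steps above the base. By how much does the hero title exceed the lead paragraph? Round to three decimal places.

Step 1: 1.481 × 1.395 = 2.06600rem
Step 6: 1.481 × 1.395⁶ = 10.91441rem
Difference: 10.91441 − 2.06600 = 8.84841rem

8.848rem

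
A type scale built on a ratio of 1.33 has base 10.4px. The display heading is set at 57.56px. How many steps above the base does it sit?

1.33ⁿ = 57.56 / 10.4 = 5.5346
n = ln(5.5346) / ln(1.33) = 1.7110 / 0.2852 ≈ 6.00

6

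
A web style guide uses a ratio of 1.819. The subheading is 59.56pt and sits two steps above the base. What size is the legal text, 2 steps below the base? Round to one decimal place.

59.56 ÷ 1.819⁴ = 59.56 ÷ 10.94790 ≈ 5.440

5.4pt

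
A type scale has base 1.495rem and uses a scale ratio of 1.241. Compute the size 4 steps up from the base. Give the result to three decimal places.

A modular type scale is a geometric sequence: sizeₙ = base × rⁿ.
1.495 × 1.241⁴ = 1.495 × 2.37185 ≈ 3.546

3.546rem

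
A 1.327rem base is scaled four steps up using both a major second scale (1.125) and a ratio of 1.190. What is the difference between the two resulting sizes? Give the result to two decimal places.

Major second: 1.327 × 1.125⁴ = 2.1256rem
At 1.190: 1.327 × 1.190⁴ = 2.6611rem
Difference: 2.6611 − 2.1256 = 0.5355rem

0.54rem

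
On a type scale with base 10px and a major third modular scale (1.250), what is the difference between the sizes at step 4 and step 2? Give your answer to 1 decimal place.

Step 2: 10.0 × 1.250² = 15.625px
Step 4: 10.0 × 1.250⁴ = 24.414px
Difference: 24.414 − 15.625 = 8.789px

8.8px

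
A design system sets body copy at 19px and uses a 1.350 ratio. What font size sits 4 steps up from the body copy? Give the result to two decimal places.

63.11px

Each step on a modular scale multiplies by the ratio, so the size n steps from the base is base × ratioⁿ.
19.0 × 1.350⁴ = 19.0 × 3.32151 ≈ 63.11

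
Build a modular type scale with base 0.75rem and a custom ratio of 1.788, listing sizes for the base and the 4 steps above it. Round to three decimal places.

0.750rem, 1.341rem, 2.398rem, 4.287rem, 7.665rem

Step 0: 0.75rem
Step 1: 0.75 × 1.788 = 1.341
Step 2: 0.75 × 1.788² = 2.398
Step 3: 0.75 × 1.788³ = 4.287
Step 4: 0.75 × 1.788⁴ = 7.665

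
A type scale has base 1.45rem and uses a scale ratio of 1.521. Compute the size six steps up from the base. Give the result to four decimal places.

17.9533rem

Every step multiplies by the scale ratio.
1.45 × 1.521⁶ = 1.45 × 12.38156 ≈ 17.9533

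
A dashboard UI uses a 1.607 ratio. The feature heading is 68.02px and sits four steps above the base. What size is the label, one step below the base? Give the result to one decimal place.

6.3px

68.02 ÷ 1.607⁵ = 68.02 ÷ 10.71715 ≈ 6.347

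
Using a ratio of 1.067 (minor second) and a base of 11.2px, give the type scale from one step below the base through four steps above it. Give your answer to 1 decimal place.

Step -1: 11.2 ÷ 1.067 = 10.5
Step 0: 11.2px
Step 1: 11.2 × 1.067 = 12.0
Step 2: 11.2 × 1.067² = 12.8
Step 3: 11.2 × 1.067³ = 13.6
Step 4: 11.2 × 1.067⁴ = 14.5

10.5px, 11.2px, 12.0px, 12.8px, 13.6px, 14.5px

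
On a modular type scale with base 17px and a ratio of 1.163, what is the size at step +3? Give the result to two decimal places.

17.0 × 1.163³ = 17.0 × 1.57304 ≈ 26.74

26.74px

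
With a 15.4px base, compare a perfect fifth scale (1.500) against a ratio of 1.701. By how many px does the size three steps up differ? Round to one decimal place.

23.8px

Perfect fifth: 15.4 × 1.500³ = 51.975px
At 1.701: 15.4 × 1.701³ = 75.794px
Difference: 75.794 − 51.975 = 23.819px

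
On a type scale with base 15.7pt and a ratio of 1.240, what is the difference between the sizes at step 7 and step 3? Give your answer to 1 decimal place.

Step 3: 15.7 × 1.240³ = 29.934pt
Step 7: 15.7 × 1.240⁷ = 70.770pt
Difference: 70.770 − 29.934 = 40.836pt

40.8pt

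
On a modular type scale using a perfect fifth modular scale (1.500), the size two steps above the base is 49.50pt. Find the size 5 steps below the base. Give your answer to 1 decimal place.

2.9pt

Moving from step +2 to step -5 is 7 steps down, so divide by r⁷.
49.50 ÷ 1.500⁷ = 49.50 ÷ 17.08594 ≈ 2.897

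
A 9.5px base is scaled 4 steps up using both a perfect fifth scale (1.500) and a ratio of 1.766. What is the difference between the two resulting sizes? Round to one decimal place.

Perfect fifth: 9.5 × 1.500⁴ = 48.094px
At 1.766: 9.5 × 1.766⁴ = 92.403px
Difference: 92.403 − 48.094 = 44.309px

44.3px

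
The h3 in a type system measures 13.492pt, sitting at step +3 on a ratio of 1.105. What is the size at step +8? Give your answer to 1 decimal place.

22.2pt

The gap is 8 − (3) = 5 steps, so the factor is 1.105^5.
13.492 × 1.105⁵ = 13.492 × 1.64745 ≈ 22.227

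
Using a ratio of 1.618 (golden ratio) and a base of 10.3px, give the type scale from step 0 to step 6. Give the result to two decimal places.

Step 0: 10.3px
Step 1: 10.3 × 1.618 = 16.67
Step 2: 10.3 × 1.618² = 26.96
Step 3: 10.3 × 1.618³ = 43.63
Step 4: 10.3 × 1.618⁴ = 70.59
Step 5: 10.3 × 1.618⁵ = 114.22
Step 6: 10.3 × 1.618⁶ = 184.80

10.30px, 16.67px, 26.96px, 43.63px, 70.59px, 114.22px, 184.80px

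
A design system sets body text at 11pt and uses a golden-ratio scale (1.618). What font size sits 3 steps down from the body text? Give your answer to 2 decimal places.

2.60pt

Every step multiplies by the scale ratio.
11.0 ÷ 1.618³ = 11.0 ÷ 4.23580 ≈ 2.60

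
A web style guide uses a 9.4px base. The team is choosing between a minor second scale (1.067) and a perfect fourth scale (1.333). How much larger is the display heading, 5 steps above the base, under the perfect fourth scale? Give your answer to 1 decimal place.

26.6px

Minor second: 9.4 × 1.067⁵ = 13.000px
Perfect fourth: 9.4 × 1.333⁵ = 39.562px
Difference: 39.562 − 13.000 = 26.562px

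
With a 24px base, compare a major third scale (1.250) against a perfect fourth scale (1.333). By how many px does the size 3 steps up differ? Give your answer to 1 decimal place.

10.0px

Major third: 24.0 × 1.250³ = 46.875px
Perfect fourth: 24.0 × 1.333³ = 56.846px
Difference: 56.846 − 46.875 = 9.971px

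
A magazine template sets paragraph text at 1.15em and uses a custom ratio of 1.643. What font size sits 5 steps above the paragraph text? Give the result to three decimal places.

Each step on a modular scale multiplies by the ratio, so the size n steps from the base is base × ratioⁿ.
1.15 × 1.643⁵ = 1.15 × 11.97258 ≈ 13.768

13.768em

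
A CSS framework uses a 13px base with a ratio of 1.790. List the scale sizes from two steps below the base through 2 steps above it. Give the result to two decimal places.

Step -2: 13.0 ÷ 1.790² = 4.06
Step -1: 13.0 ÷ 1.790 = 7.26
Step 0: 13px
Step 1: 13.0 × 1.790 = 23.27
Step 2: 13.0 × 1.790² = 41.65

4.06px, 7.26px, 13.00px, 23.27px, 41.65px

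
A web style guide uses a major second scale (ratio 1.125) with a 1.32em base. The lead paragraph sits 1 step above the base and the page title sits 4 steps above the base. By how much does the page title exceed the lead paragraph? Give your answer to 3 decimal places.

0.629em

Step 1: 1.32 × 1.125 = 1.48500em
Step 4: 1.32 × 1.125⁴ = 2.11438em
Difference: 2.11438 − 1.48500 = 0.62938em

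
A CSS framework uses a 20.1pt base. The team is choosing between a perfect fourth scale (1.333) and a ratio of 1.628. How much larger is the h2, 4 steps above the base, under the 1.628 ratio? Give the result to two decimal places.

77.73pt

Perfect fourth: 20.1 × 1.333⁴ = 63.4624pt
At 1.628: 20.1 × 1.628⁴ = 141.1932pt
Difference: 141.1932 − 63.4624 = 77.7308pt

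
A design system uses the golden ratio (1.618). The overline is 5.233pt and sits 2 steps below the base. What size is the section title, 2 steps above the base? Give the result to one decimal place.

35.9pt

5.233 × 1.618⁴ = 5.233 × 6.85353 ≈ 35.865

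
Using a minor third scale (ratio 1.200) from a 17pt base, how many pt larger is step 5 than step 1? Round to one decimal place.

21.9pt

Step 1: 17.0 × 1.200 = 20.400pt
Step 5: 17.0 × 1.200⁵ = 42.301pt
Difference: 42.301 − 20.400 = 21.901pt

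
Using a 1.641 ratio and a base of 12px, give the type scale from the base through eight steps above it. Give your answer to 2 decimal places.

Step 0: 12px
Step 1: 12.0 × 1.641 = 19.69
Step 2: 12.0 × 1.641² = 32.31
Step 3: 12.0 × 1.641³ = 53.03
Step 4: 12.0 × 1.641⁴ = 87.02
Step 5: 12.0 × 1.641⁵ = 142.80
Step 6: 12.0 × 1.641⁶ = 234.33
Step 7: 12.0 × 1.641⁷ = 384.54
Step 8: 12.0 × 1.641⁸ = 631.03

12.00px, 19.69px, 32.31px, 53.03px, 87.02px, 142.80px, 234.33px, 384.54px, 631.03px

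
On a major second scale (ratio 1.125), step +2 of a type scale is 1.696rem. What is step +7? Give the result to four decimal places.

Moving from step +2 to step +7 is 5 steps up, so multiply by r⁵.
1.696 × 1.125⁵ = 1.696 × 1.80203 ≈ 3.0562

3.0562rem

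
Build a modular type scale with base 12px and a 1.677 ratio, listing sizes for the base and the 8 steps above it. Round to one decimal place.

Step 0: 12px
Step 1: 12.0 × 1.677 = 20.1
Step 2: 12.0 × 1.677² = 33.7
Step 3: 12.0 × 1.677³ = 56.6
Step 4: 12.0 × 1.677⁴ = 94.9
Step 5: 12.0 × 1.677⁵ = 159.2
Step 6: 12.0 × 1.677⁶ = 266.9
Step 7: 12.0 × 1.677⁷ = 447.6
Step 8: 12.0 × 1.677⁸ = 750.7

12.0px, 20.1px, 33.7px, 56.6px, 94.9px, 159.2px, 266.9px, 447.6px, 750.7px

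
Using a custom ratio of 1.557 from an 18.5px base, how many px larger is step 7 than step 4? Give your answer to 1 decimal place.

Step 4: 18.5 × 1.557⁴ = 108.724px
Step 7: 18.5 × 1.557⁷ = 410.386px
Difference: 410.386 − 108.724 = 301.662px

301.7px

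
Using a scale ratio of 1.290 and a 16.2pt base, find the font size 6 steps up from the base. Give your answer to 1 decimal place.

Each step on a modular scale multiplies by the ratio, so the size n steps from the base is base × ratioⁿ.
16.2 × 1.290⁶ = 16.2 × 4.60827 ≈ 74.65

74.7pt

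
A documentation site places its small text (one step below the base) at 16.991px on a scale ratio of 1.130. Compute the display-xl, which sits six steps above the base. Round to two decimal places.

16.991 × 1.130⁷ = 16.991 × 2.35261 ≈ 39.973

39.97px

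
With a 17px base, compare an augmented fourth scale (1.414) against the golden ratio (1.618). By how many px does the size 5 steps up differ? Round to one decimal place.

92.4px

Augmented fourth: 17.0 × 1.414⁵ = 96.094px
Golden ratio: 17.0 × 1.618⁵ = 188.513px
Difference: 188.513 − 96.094 = 92.419px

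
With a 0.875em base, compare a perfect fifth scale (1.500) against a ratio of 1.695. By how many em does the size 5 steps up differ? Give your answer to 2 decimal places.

5.60em

Perfect fifth: 0.875 × 1.500⁵ = 6.6445em
At 1.695: 0.875 × 1.695⁵ = 12.2421em
Difference: 12.2421 − 6.6445 = 5.5976em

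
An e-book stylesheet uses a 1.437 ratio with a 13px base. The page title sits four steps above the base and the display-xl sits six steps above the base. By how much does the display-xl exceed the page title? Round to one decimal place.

Step 4: 13.0 × 1.437⁴ = 55.433px
Step 6: 13.0 × 1.437⁶ = 114.468px
Difference: 114.468 − 55.433 = 59.035px

59.0px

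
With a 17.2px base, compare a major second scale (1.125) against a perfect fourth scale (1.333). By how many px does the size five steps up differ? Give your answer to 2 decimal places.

41.40px

Major second: 17.2 × 1.125⁵ = 30.9950px
Perfect fourth: 17.2 × 1.333⁵ = 72.3901px
Difference: 72.3901 − 30.9950 = 41.3951px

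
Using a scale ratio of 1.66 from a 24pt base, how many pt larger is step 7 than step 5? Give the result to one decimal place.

Step 5: 24.0 × 1.66⁵ = 302.518pt
Step 7: 24.0 × 1.66⁷ = 833.619pt
Difference: 833.619 − 302.518 = 531.101pt

531.1pt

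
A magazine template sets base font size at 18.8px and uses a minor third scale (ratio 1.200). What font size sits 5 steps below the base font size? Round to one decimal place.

Every step multiplies by the scale ratio.
18.8 ÷ 1.200⁵ = 18.8 ÷ 2.48832 ≈ 7.56

7.6px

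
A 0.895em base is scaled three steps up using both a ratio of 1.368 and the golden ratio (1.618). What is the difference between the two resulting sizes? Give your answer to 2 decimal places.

1.50em

At 1.368: 0.895 × 1.368³ = 2.2913em
Golden ratio: 0.895 × 1.618³ = 3.7910em
Difference: 3.7910 − 2.2913 = 1.4997em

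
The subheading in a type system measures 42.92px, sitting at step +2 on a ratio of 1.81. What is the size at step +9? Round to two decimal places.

2731.55px

42.92 × 1.81⁷ = 42.92 × 63.64291 ≈ 2731.554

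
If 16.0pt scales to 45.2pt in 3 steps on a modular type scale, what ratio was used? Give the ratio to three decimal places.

1.414

The ratio satisfies 16.0 × r³ = 45.2, so r = (45.2 / 16.0)^(1/3).
r = 2.8250^(1/3) ≈ 1.4136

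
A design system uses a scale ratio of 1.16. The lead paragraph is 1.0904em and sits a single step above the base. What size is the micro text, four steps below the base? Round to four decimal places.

The gap is -4 − (1) = -5 steps, so the factor is 1.16^-5.
1.0904 ÷ 1.16⁵ = 1.0904 ÷ 2.10034 ≈ 0.5192

0.5192em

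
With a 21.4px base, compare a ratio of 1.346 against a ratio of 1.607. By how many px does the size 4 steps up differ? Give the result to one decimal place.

72.5px

At 1.346: 21.4 × 1.346⁴ = 70.242px
At 1.607: 21.4 × 1.607⁴ = 142.718px
Difference: 142.718 − 70.242 = 72.476px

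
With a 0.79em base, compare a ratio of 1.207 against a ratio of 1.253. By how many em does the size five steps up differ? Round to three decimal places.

0.416em

At 1.207: 0.79 × 1.207⁵ = 2.02378em
At 1.253: 0.79 × 1.253⁵ = 2.43996em
Difference: 2.43996 − 2.02378 = 0.41618em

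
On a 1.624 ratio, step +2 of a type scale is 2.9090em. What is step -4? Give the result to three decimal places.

0.159em

The gap is -4 − (2) = -6 steps, so the factor is 1.624^-6.
2.9090 ÷ 1.624⁶ = 2.9090 ÷ 18.34493 ≈ 0.159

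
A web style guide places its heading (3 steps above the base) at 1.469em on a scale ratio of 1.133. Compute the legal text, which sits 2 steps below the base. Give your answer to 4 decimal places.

Moving from step +3 to step -2 is 5 steps down, so divide by r⁵.
1.469 ÷ 1.133⁵ = 1.469 ÷ 1.86702 ≈ 0.7868

0.7868em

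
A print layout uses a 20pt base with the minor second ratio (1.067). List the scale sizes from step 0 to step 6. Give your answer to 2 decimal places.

Step 0: 20pt
Step 1: 20.0 × 1.067 = 21.34
Step 2: 20.0 × 1.067² = 22.77
Step 3: 20.0 × 1.067³ = 24.30
Step 4: 20.0 × 1.067⁴ = 25.92
Step 5: 20.0 × 1.067⁵ = 27.66
Step 6: 20.0 × 1.067⁶ = 29.51

20.00pt, 21.34pt, 22.77pt, 24.30pt, 25.92pt, 27.66pt, 29.51pt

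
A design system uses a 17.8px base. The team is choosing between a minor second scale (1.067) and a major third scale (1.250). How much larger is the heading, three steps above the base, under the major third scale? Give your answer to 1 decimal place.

Minor second: 17.8 × 1.067³ = 21.623px
Major third: 17.8 × 1.250³ = 34.766px
Difference: 34.766 − 21.623 = 13.143px

13.1px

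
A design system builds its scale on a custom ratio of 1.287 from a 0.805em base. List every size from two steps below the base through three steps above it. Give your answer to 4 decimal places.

Step -2: 0.805 ÷ 1.287² = 0.4860
Step -1: 0.805 ÷ 1.287 = 0.6255
Step 0: 0.805em
Step 1: 0.805 × 1.287 = 1.0360
Step 2: 0.805 × 1.287² = 1.3334
Step 3: 0.805 × 1.287³ = 1.7161

0.4860em, 0.6255em, 0.8050em, 1.0360em, 1.3334em, 1.7161em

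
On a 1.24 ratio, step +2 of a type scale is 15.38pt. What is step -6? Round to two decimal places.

2.75pt

The gap is -6 − (2) = -8 steps, so the factor is 1.24^-8.
15.38 ÷ 1.24⁸ = 15.38 ÷ 5.58951 ≈ 2.752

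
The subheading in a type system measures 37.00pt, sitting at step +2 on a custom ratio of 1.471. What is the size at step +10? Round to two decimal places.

37.00 × 1.471⁸ = 37.00 × 21.92307 ≈ 811.154

811.15pt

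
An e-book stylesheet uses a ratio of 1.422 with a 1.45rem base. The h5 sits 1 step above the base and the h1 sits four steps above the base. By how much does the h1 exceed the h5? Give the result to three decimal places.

Step 1: 1.45 × 1.422 = 2.06190rem
Step 4: 1.45 × 1.422⁴ = 5.92879rem
Difference: 5.92879 − 2.06190 = 3.86689rem

3.867rem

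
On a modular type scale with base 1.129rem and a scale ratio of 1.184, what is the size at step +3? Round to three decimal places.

Every step multiplies by the scale ratio.
1.129 × 1.184³ = 1.129 × 1.65980 ≈ 1.874

1.874rem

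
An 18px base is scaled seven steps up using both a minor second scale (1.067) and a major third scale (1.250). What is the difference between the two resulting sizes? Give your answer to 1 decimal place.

57.5px

Minor second: 18.0 × 1.067⁷ = 28.342px
Major third: 18.0 × 1.250⁷ = 85.831px
Difference: 85.831 − 28.342 = 57.489px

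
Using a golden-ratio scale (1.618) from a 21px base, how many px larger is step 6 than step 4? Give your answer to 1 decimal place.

Step 4: 21.0 × 1.618⁴ = 143.924px
Step 6: 21.0 × 1.618⁶ = 376.782px
Difference: 376.782 − 143.924 = 232.858px

232.9px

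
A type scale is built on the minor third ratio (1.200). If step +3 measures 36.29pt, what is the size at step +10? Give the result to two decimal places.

130.03pt

36.29 × 1.200⁷ = 36.29 × 3.58318 ≈ 130.034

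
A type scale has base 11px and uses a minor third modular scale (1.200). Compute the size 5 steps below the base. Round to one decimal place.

4.4px

11.0 ÷ 1.200⁵ = 11.0 ÷ 2.48832 ≈ 4.42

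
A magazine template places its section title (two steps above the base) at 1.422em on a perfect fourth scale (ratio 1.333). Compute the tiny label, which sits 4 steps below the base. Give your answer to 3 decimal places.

0.253em

1.422 ÷ 1.333⁶ = 1.422 ÷ 5.61023 ≈ 0.253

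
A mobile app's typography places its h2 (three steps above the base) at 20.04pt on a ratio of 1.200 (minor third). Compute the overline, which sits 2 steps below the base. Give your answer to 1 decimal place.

The gap is -2 − (3) = -5 steps, so the factor is 1.200^-5.
20.04 ÷ 1.200⁵ = 20.04 ÷ 2.48832 ≈ 8.054

8.1pt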